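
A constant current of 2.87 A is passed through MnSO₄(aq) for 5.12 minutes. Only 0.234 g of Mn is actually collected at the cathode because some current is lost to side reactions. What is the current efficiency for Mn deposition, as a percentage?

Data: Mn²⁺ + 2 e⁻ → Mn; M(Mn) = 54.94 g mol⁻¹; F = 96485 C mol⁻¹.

Q = I·t = 2.870 × 307.20 = 881.7 C; n(e⁻) = 881.7/96485 = 0.009138 mol.
Theoretical n(Mn) = n(e⁻)/2 = 0.004569 mol, i.e. m_theo = 0.004569 × 54.94 = 0.2510 g.
Efficiency = m_actual / m_theo = 0.234 / 0.2510 = 93.2 %.

93.2 %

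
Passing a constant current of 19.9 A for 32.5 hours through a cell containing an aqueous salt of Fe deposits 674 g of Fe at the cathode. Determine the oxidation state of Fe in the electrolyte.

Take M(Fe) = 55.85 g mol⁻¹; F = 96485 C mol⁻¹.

Q = I·t = 19.90 A × 117000 s = 2328000 C, so n(e⁻) = 2328000/96485 = 24.13 mol.
n(Fe) deposited = 674 / 55.85 = 12.07 mol.
Electrons per atom = n(e⁻)/n(Fe) = 24.13 / 12.07 = 2.00 ≈ 2, so the ion is Fe²⁺.

+2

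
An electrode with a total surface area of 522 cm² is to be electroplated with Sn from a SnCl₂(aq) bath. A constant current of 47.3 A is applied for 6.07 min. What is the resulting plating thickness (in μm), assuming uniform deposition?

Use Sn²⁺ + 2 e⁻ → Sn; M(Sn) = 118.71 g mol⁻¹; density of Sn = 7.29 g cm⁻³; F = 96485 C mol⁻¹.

27.8 μm

Q = I·t = 47.30 × 364.20 = 17230 C; n(e⁻) = 0.1785 mol.
n(Sn) = n(e⁻)/2 = 0.08927 mol, so m = 0.08927 × 118.71 = 10.60 g.
Volume = m/ρ = 10.60 / 7.29 = 1.454 cm³.
Thickness = V/A = 1.454 / 522 = 0.00278 cm = 27.8 μm.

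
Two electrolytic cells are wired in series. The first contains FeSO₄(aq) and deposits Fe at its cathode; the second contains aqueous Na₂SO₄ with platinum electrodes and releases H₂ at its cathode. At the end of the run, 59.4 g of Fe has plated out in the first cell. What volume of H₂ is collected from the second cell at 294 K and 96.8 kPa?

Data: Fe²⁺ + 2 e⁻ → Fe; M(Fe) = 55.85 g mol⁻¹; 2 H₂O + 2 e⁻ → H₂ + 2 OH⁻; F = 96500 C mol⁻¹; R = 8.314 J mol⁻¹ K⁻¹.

n(Fe) = 59.4 / 55.85 = 1.064 mol, so n(e⁻) = 2 × 1.064 = 2.127 mol.
The cells are in series, so the same 2.127 mol of electrons passes through the second cell.
2 H₂O + 2 e⁻ → H₂ + 2 OH⁻ — 2 mol e⁻ per mol H₂, so n(H₂) = 2.127/2 = 1.064 mol.
V = nRT/P = (1.064 × 8.314 × 294) / (96.8 × 10³) = 0.0269 m³ = 26.9 L.

26.9 L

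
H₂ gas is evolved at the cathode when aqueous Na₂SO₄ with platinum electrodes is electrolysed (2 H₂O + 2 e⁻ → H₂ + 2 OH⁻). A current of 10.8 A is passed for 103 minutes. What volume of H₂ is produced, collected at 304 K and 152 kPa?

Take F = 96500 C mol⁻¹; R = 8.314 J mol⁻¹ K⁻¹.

5.75 L

Q = I·t = 10.80 A × 6180.0 s = 66740 C.
n(e⁻) = Q/F = 66740 / 96500 = 0.6916 mol.
2 electrons are transferred per H₂ molecule, so n(H₂) = 0.6916 / 2 = 0.3458 mol.
V = nRT/P = (0.3458 × 8.314 × 304) / (152 × 10³ Pa) = 0.00575 m³ = 5.75 L.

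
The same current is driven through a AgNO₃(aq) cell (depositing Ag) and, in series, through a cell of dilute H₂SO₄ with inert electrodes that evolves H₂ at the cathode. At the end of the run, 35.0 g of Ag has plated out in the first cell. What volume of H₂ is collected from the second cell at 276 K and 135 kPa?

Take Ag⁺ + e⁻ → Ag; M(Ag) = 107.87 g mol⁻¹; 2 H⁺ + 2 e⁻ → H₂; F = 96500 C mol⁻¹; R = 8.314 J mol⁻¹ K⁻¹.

n(Ag) = 35.0 / 107.87 = 0.3245 mol, so n(e⁻) = 1 × 0.3245 = 0.3245 mol.
The cells are in series, so the same 0.3245 mol of electrons passes through the second cell.
2 H⁺ + 2 e⁻ → H₂ — 2 mol e⁻ per mol H₂, so n(H₂) = 0.3245/2 = 0.1622 mol.
V = nRT/P = (0.1622 × 8.314 × 276) / (135 × 10³) = 0.00276 m³ = 2.76 L.

2.76 L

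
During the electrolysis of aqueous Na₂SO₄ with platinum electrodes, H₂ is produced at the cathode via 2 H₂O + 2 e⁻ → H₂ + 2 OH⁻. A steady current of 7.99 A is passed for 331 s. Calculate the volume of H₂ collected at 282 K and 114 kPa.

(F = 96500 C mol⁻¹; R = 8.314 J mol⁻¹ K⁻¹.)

0.282 L

Q = I·t = 7.990 A × 331.00 s = 2645 C.
n(e⁻) = Q/F = 2645 / 96500 = 0.02741 mol.
2 electrons are transferred per H₂ molecule, so n(H₂) = 0.02741 / 2 = 0.01370 mol.
V = nRT/P = (0.01370 × 8.314 × 282) / (114 × 10³ Pa) = 2.82 × 10⁻⁴ m³ = 0.282 L.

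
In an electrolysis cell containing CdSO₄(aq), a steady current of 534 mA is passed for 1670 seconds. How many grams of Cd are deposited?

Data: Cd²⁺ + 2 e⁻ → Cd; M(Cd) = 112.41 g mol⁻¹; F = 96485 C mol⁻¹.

0.519 g

Q = I·t = 0.5340 A × 1670.0 s = 891.8 C.
n(e⁻) = Q/F = 891.8 / 96485 = 0.009243 mol.
Cd²⁺ + 2 e⁻ → Cd, so n(Cd) = n(e⁻)/2 = 0.004621 mol.
m = n·M = 0.004621 × 112.41 = 0.519 g.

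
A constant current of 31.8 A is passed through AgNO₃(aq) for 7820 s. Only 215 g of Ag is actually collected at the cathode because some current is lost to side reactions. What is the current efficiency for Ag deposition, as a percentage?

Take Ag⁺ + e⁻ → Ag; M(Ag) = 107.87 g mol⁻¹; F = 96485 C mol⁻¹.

77.3 %

Q = I·t = 31.80 × 7820.0 = 248700 C; n(e⁻) = 248700/96485 = 2.577 mol.
Theoretical n(Ag) = n(e⁻)/1 = 2.577 mol, i.e. m_theo = 2.577 × 107.87 = 278.0 g.
Efficiency = m_actual / m_theo = 215 / 278.0 = 77.3 %.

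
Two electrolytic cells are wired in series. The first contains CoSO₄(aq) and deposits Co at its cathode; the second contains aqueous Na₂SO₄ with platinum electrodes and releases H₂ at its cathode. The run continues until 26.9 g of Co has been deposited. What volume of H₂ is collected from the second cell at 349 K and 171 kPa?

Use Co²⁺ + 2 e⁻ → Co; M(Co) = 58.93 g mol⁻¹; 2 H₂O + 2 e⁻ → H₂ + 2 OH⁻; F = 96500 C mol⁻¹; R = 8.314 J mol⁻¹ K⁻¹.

7.75 L

n(Co) = 26.9 / 58.93 = 0.4565 mol, so n(e⁻) = 2 × 0.4565 = 0.9129 mol.
The cells are in series, so the same 0.9129 mol of electrons passes through the second cell.
2 H₂O + 2 e⁻ → H₂ + 2 OH⁻ — 2 mol e⁻ per mol H₂, so n(H₂) = 0.9129/2 = 0.4565 mol.
V = nRT/P = (0.4565 × 8.314 × 349) / (171 × 10³) = 0.00775 m³ = 7.75 L.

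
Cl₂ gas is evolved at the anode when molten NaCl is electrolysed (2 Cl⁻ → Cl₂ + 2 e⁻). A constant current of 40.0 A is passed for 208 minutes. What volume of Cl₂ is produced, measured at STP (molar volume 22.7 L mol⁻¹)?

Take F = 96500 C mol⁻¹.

58.7 L

Q = I·t = 40.00 A × 12480 s = 499200 C.
n(e⁻) = Q/F = 499200 / 96500 = 5.173 mol.
2 electrons are transferred per Cl₂ molecule, so n(Cl₂) = 5.173 / 2 = 2.587 mol.
V = n × V_m = 2.587 × 22.7 = 58.7 L.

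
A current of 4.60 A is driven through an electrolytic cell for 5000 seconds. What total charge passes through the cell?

23000 C

Q = I·t = 4.600 A × 5000.0 s = 23000 C.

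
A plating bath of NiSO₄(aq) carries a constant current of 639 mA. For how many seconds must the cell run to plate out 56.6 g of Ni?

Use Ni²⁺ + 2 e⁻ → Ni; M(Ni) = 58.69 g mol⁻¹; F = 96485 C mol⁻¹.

n(Ni) = m/M = 56.6 / 58.69 = 0.9644 mol.
Each Ni atom requires 2 electrons, so n(e⁻) = 2 × 0.9644 = 1.929 mol.
Q = n(e⁻)·F = 1.929 × 96485 = 186100 C.
t = Q/I = 186100 / 0.6390 A = 291200 s.

2.91 × 10⁵ s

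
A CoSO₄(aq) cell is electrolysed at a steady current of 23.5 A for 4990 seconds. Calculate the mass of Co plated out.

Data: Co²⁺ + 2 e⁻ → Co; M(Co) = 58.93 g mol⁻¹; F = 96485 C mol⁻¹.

35.8 g

Q = I·t = 23.50 A × 4990.0 s = 117300 C.
n(e⁻) = Q/F = 117300 / 96485 = 1.215 mol.
Co²⁺ + 2 e⁻ → Co, so n(Co) = n(e⁻)/2 = 0.6077 mol.
m = n·M = 0.6077 × 58.93 = 35.8 g.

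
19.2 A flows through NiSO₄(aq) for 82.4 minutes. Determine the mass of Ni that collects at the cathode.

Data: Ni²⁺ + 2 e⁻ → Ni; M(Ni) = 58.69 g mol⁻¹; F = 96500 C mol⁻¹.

Q = I·t = 19.20 A × 4944.0 s = 94920 C.
n(e⁻) = Q/F = 94920 / 96500 = 0.9837 mol.
Ni²⁺ + 2 e⁻ → Ni, so n(Ni) = n(e⁻)/2 = 0.4918 mol.
m = n·M = 0.4918 × 58.69 = 28.9 g.

28.9 g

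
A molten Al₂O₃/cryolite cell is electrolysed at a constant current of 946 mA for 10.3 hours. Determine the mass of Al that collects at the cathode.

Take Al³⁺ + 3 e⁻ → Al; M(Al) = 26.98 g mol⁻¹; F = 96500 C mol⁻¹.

Q = I·t = 0.9460 A × 37080 s = 35080 C.
n(e⁻) = Q/F = 35080 / 96500 = 0.3635 mol.
Al³⁺ + 3 e⁻ → Al, so n(Al) = n(e⁻)/3 = 0.1212 mol.
m = n·M = 0.1212 × 26.98 = 3.27 g.

3.27 g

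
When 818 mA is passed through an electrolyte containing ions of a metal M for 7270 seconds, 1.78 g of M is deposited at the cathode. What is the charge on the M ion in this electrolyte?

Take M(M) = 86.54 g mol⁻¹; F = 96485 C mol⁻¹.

Q = I·t = 0.8180 A × 7270.0 s = 5947 C, so n(e⁻) = 5947/96485 = 0.06164 mol.
n(M) deposited = 1.78 / 86.54 = 0.02057 mol.
Electrons per atom = n(e⁻)/n(M) = 0.06164 / 0.02057 = 3.00 ≈ 3, so the ion is M³⁺.

+3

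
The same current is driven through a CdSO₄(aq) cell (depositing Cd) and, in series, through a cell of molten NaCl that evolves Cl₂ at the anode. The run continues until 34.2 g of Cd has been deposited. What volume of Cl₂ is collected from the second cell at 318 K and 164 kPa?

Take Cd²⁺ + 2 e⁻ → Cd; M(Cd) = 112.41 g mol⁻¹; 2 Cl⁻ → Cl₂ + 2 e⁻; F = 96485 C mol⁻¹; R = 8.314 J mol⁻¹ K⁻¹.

n(Cd) = 34.2 / 112.41 = 0.3042 mol, so n(e⁻) = 2 × 0.3042 = 0.6085 mol.
The cells are in series, so the same 0.6085 mol of electrons passes through the second cell.
2 Cl⁻ → Cl₂ + 2 e⁻ — 2 mol e⁻ per mol Cl₂, so n(Cl₂) = 0.6085/2 = 0.3042 mol.
V = nRT/P = (0.3042 × 8.314 × 318) / (164 × 10³) = 0.00490 m³ = 4.90 L.

4.90 L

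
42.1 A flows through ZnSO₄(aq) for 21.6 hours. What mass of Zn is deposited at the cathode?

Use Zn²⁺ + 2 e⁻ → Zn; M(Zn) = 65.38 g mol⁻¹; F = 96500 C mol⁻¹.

1110 g

Q = I·t = 42.10 A × 77760 s = 3274000 C.
n(e⁻) = Q/F = 3274000 / 96500 = 33.92 mol.
Zn²⁺ + 2 e⁻ → Zn, so n(Zn) = n(e⁻)/2 = 16.96 mol.
m = n·M = 16.96 × 65.38 = 1110 g.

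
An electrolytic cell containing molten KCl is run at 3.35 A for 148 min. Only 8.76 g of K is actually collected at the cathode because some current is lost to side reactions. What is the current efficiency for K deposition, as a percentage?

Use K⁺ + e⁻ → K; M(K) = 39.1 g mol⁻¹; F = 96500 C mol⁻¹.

72.7 %

Q = I·t = 3.350 × 8880.0 = 29750 C; n(e⁻) = 29750/96500 = 0.3083 mol.
Theoretical n(K) = n(e⁻)/1 = 0.3083 mol, i.e. m_theo = 0.3083 × 39.1 = 12.05 g.
Efficiency = m_actual / m_theo = 8.76 / 12.05 = 72.7 %.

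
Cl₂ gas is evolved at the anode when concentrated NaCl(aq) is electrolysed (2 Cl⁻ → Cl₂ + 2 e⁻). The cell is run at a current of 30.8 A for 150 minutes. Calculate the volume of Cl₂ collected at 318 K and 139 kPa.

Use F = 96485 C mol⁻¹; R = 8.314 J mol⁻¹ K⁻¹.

27.3 L

Q = I·t = 30.80 A × 9000.0 s = 277200 C.
n(e⁻) = Q/F = 277200 / 96485 = 2.873 mol.
2 electrons are transferred per Cl₂ molecule, so n(Cl₂) = 2.873 / 2 = 1.436 mol.
V = nRT/P = (1.436 × 8.314 × 318) / (139 × 10³ Pa) = 0.0273 m³ = 27.3 L.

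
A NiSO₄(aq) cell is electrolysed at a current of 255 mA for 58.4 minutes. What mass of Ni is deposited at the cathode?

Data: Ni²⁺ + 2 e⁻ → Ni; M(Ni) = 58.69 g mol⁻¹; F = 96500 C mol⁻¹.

Q = I·t = 0.2550 A × 3504.0 s = 893.5 C.
n(e⁻) = Q/F = 893.5 / 96500 = 0.009259 mol.
Ni²⁺ + 2 e⁻ → Ni, so n(Ni) = n(e⁻)/2 = 0.004630 mol.
m = n·M = 0.004630 × 58.69 = 0.272 g.

0.272 g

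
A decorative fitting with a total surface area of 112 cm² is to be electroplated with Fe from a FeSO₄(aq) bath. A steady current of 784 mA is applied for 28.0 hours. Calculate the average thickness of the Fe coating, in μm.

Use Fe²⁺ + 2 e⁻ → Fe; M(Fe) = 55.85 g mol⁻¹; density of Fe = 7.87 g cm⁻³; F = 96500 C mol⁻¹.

Q = I·t = 0.7840 × 100800 = 79030 C; n(e⁻) = 0.8189 mol.
n(Fe) = n(e⁻)/2 = 0.4095 mol, so m = 0.4095 × 55.85 = 22.87 g.
Volume = m/ρ = 22.87 / 7.87 = 2.906 cm³.
Thickness = V/A = 2.906 / 112 = 0.0259 cm = 259 μm.

259 μm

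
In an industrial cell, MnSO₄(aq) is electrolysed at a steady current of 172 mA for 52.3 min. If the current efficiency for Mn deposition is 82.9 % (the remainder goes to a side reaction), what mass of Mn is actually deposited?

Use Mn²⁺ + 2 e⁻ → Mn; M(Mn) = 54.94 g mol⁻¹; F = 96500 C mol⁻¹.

0.127 g

Q = I·t = 0.1720 × 3138.0 = 539.7 C.
n(e⁻) = 539.7/96500 = 0.005593 mol; theoretically n(Mn) = 0.005593/2 = 0.002797 mol, m_theo = 0.1536 g.
At 82.9 % efficiency, m_actual = 0.829 × 0.1536 = 0.127 g.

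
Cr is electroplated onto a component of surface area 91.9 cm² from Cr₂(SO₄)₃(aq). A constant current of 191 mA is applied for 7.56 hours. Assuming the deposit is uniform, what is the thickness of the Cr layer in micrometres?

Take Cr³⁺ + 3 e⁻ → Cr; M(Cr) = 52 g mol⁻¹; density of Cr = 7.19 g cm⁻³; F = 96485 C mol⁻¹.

Q = I·t = 0.1910 × 27216 = 5198 C; n(e⁻) = 0.05388 mol.
n(Cr) = n(e⁻)/3 = 0.01796 mol, so m = 0.01796 × 52 = 0.9339 g.
Volume = m/ρ = 0.9339 / 7.19 = 0.1299 cm³.
Thickness = V/A = 0.1299 / 91.9 = 0.00141 cm = 14.1 μm.

14.1 μm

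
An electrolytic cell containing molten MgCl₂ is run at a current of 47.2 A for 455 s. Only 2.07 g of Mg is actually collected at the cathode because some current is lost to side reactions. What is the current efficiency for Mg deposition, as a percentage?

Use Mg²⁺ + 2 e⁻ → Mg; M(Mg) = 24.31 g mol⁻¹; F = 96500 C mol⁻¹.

Q = I·t = 47.20 × 455.00 = 21480 C; n(e⁻) = 21480/96500 = 0.2225 mol.
Theoretical n(Mg) = n(e⁻)/2 = 0.1113 mol, i.e. m_theo = 0.1113 × 24.31 = 2.705 g.
Efficiency = m_actual / m_theo = 2.07 / 2.705 = 76.5 %.

76.5 %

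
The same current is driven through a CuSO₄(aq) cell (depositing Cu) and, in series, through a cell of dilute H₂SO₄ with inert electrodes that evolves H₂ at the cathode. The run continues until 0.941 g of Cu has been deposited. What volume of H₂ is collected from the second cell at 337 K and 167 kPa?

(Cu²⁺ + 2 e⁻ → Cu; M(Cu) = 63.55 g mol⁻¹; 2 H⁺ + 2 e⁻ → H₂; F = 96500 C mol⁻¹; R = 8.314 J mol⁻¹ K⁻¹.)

0.248 L

n(Cu) = 0.941 / 63.55 = 0.01481 mol, so n(e⁻) = 2 × 0.01481 = 0.02961 mol.
The cells are in series, so the same 0.02961 mol of electrons passes through the second cell.
2 H⁺ + 2 e⁻ → H₂ — 2 mol e⁻ per mol H₂, so n(H₂) = 0.02961/2 = 0.01481 mol.
V = nRT/P = (0.01481 × 8.314 × 337) / (167 × 10³) = 2.48 × 10⁻⁴ m³ = 0.248 L.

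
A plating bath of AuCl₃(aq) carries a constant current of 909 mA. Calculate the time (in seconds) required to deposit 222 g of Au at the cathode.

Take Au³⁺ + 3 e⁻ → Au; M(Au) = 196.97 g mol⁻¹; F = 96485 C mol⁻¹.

3.59 × 10⁵ s

n(Au) = m/M = 222 / 196.97 = 1.127 mol.
Each Au atom requires 3 electrons, so n(e⁻) = 3 × 1.127 = 3.381 mol.
Q = n(e⁻)·F = 3.381 × 96485 = 326200 C.
t = Q/I = 326200 / 0.9090 A = 358900 s.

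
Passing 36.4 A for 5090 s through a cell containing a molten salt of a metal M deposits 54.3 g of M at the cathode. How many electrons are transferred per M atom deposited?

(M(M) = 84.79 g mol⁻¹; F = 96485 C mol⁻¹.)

3

Q = I·t = 36.40 A × 5090.0 s = 185300 C, so n(e⁻) = 185300/96485 = 1.920 mol.
n(M) deposited = 54.3 / 84.79 = 0.6404 mol.
Electrons per atom = n(e⁻)/n(M) = 1.920 / 0.6404 = 3.00 ≈ 3, so the ion is M³⁺.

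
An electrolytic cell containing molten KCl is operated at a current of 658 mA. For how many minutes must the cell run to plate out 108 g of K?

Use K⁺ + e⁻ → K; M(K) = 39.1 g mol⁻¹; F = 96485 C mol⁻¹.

n(K) = m/M = 108 / 39.1 = 2.762 mol.
Each K atom requires 1 electron, so n(e⁻) = 1 × 2.762 = 2.762 mol.
Q = n(e⁻)·F = 2.762 × 96485 = 266500 C.
t = Q/I = 266500 / 0.6580 A = 405000 s = 6750 min.

6750 min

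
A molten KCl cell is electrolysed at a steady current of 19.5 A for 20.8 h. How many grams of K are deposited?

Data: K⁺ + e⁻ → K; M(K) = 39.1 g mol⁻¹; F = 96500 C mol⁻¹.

592 g

Q = I·t = 19.50 A × 74880 s = 1460000 C.
n(e⁻) = Q/F = 1460000 / 96500 = 15.13 mol.
K⁺ + e⁻ → K, so n(K) = n(e⁻)/1 = 15.13 mol.
m = n·M = 15.13 × 39.1 = 592 g.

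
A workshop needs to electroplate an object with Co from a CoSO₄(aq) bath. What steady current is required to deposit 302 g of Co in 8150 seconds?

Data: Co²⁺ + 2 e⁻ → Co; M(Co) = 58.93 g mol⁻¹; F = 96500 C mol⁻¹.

121 A

n(Co) = 302 / 58.93 = 5.125 mol.
n(e⁻) = 2 × 5.125 = 10.25 mol.
Q = n(e⁻)·F = 10.25 × 96500 = 989100 C.
I = Q/t = 989100 / 8150.0 s = 121 A.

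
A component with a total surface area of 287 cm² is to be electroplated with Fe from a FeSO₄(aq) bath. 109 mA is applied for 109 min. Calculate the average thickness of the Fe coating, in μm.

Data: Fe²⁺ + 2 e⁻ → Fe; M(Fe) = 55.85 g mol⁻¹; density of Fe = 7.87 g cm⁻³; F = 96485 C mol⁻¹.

Q = I·t = 0.1090 × 6540.0 = 712.9 C; n(e⁻) = 0.007388 mol.
n(Fe) = n(e⁻)/2 = 0.003694 mol, so m = 0.003694 × 55.85 = 0.2063 g.
Volume = m/ρ = 0.2063 / 7.87 = 0.02622 cm³.
Thickness = V/A = 0.02622 / 287 = 9.13 × 10⁻⁵ cm = 0.913 μm.

0.913 μm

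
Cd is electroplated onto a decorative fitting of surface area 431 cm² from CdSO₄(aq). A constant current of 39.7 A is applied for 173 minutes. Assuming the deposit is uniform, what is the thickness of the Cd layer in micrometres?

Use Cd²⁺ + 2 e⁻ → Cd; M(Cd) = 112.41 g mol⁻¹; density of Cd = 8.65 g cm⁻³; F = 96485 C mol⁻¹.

644 μm

Q = I·t = 39.70 × 10380 = 412100 C; n(e⁻) = 4.271 mol.
n(Cd) = n(e⁻)/2 = 2.135 mol, so m = 2.135 × 112.41 = 240.1 g.
Volume = m/ρ = 240.1 / 8.65 = 27.75 cm³.
Thickness = V/A = 27.75 / 431 = 0.0644 cm = 644 μm.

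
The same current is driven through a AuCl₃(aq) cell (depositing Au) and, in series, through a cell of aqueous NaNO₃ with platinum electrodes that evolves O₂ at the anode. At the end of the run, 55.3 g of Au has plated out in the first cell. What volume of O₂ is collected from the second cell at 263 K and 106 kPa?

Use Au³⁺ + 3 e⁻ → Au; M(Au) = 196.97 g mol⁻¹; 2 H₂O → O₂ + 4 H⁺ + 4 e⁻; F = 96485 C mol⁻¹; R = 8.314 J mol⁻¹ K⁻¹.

n(Au) = 55.3 / 196.97 = 0.2808 mol, so n(e⁻) = 3 × 0.2808 = 0.8423 mol.
The cells are in series, so the same 0.8423 mol of electrons passes through the second cell.
2 H₂O → O₂ + 4 H⁺ + 4 e⁻ — 4 mol e⁻ per mol O₂, so n(O₂) = 0.8423/4 = 0.2106 mol.
V = nRT/P = (0.2106 × 8.314 × 263) / (106 × 10³) = 0.00434 m³ = 4.34 L.

4.34 L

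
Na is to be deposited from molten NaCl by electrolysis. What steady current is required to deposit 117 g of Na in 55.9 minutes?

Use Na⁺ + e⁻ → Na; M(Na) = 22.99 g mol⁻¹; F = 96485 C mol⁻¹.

146 A

n(Na) = 117 / 22.99 = 5.089 mol.
n(e⁻) = 1 × 5.089 = 5.089 mol.
Q = n(e⁻)·F = 5.089 × 96485 = 491000 C.
I = Q/t = 491000 / 3354.0 s = 146 A.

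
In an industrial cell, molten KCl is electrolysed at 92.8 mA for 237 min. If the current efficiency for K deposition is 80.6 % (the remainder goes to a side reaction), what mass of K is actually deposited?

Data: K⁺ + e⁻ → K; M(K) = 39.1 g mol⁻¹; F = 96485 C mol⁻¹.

Q = I·t = 0.09280 × 14220 = 1320 C.
n(e⁻) = 1320/96485 = 0.01368 mol; theoretically n(K) = 0.01368/1 = 0.01368 mol, m_theo = 0.5348 g.
At 80.6 % efficiency, m_actual = 0.806 × 0.5348 = 0.431 g.

0.431 g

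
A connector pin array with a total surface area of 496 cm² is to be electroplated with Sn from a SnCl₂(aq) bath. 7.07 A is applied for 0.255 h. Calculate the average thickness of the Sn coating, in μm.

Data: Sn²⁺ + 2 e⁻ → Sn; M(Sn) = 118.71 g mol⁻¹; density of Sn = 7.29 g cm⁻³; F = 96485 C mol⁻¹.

11.0 μm

Q = I·t = 7.070 × 918.00 = 6490 C; n(e⁻) = 0.06727 mol.
n(Sn) = n(e⁻)/2 = 0.03363 mol, so m = 0.03363 × 118.71 = 3.993 g.
Volume = m/ρ = 3.993 / 7.29 = 0.5477 cm³.
Thickness = V/A = 0.5477 / 496 = 0.00110 cm = 11.0 μm.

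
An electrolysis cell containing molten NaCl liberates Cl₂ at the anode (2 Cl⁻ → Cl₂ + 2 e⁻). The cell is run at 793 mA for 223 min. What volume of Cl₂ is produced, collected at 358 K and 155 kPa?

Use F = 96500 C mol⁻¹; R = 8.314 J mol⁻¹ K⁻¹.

1.06 L

Q = I·t = 0.7930 A × 13380 s = 10610 C.
n(e⁻) = Q/F = 10610 / 96500 = 0.1100 mol.
2 electrons are transferred per Cl₂ molecule, so n(Cl₂) = 0.1100 / 2 = 0.05498 mol.
V = nRT/P = (0.05498 × 8.314 × 358) / (155 × 10³ Pa) = 0.00106 m³ = 1.06 L.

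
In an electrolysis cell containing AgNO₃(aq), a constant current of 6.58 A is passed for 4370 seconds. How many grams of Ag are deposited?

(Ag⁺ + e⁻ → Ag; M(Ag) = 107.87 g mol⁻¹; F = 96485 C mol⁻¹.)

Q = I·t = 6.580 A × 4370.0 s = 28750 C.
n(e⁻) = Q/F = 28750 / 96485 = 0.2980 mol.
Ag⁺ + e⁻ → Ag, so n(Ag) = n(e⁻)/1 = 0.2980 mol.
m = n·M = 0.2980 × 107.87 = 32.1 g.

32.1 g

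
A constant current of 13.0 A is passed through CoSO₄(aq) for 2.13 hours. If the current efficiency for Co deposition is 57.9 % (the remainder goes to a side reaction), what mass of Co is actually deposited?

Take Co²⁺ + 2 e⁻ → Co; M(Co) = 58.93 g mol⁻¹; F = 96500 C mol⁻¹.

17.6 g

Q = I·t = 13.00 × 7668.0 = 99680 C.
n(e⁻) = 99680/96500 = 1.033 mol; theoretically n(Co) = 1.033/2 = 0.5165 mol, m_theo = 30.44 g.
At 57.9 % efficiency, m_actual = 0.579 × 30.44 = 17.6 g.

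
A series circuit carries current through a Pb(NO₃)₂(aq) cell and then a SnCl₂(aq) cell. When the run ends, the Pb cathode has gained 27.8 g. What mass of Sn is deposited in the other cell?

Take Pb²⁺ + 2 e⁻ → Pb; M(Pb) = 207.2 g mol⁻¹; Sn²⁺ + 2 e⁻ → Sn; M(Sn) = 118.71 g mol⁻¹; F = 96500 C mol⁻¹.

15.9 g

n(Pb) = 27.8 / 207.2 = 0.1342 mol.
Since Pb²⁺ + 2 e⁻ → Pb, n(e⁻) passed = 2 × 0.1342 = 0.2683 mol.
Cells in series carry the same charge, so the same 0.2683 mol of electrons passes through cell 2.
Sn²⁺ + 2 e⁻ → Sn, so n(Sn) = 0.2683 / 2 = 0.1342 mol.
m(Sn) = 0.1342 × 118.71 = 15.9 g.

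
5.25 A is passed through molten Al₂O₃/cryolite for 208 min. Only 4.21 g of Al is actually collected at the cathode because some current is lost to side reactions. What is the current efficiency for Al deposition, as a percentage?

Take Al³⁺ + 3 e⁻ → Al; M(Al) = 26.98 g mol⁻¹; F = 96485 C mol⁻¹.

68.9 %

Q = I·t = 5.250 × 12480 = 65520 C; n(e⁻) = 65520/96485 = 0.6791 mol.
Theoretical n(Al) = n(e⁻)/3 = 0.2264 mol, i.e. m_theo = 0.2264 × 26.98 = 6.107 g.
Efficiency = m_actual / m_theo = 4.21 / 6.107 = 68.9 %.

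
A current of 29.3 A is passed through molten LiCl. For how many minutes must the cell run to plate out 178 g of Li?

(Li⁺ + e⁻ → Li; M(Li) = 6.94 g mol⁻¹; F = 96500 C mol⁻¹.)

n(Li) = m/M = 178 / 6.94 = 25.65 mol.
Each Li atom requires 1 electron, so n(e⁻) = 1 × 25.65 = 25.65 mol.
Q = n(e⁻)·F = 25.65 × 96500 = 2475000 C.
t = Q/I = 2475000 / 29.30 A = 84470 s = 1410 min.

1410 min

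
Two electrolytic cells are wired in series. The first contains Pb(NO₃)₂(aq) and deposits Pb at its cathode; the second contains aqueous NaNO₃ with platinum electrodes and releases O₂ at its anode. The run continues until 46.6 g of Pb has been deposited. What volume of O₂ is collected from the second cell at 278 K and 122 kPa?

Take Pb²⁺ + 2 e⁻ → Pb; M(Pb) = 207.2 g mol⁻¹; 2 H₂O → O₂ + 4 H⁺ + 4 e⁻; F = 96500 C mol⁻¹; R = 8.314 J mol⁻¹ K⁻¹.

n(Pb) = 46.6 / 207.2 = 0.2249 mol, so n(e⁻) = 2 × 0.2249 = 0.4498 mol.
The cells are in series, so the same 0.4498 mol of electrons passes through the second cell.
2 H₂O → O₂ + 4 H⁺ + 4 e⁻ — 4 mol e⁻ per mol O₂, so n(O₂) = 0.4498/4 = 0.1125 mol.
V = nRT/P = (0.1125 × 8.314 × 278) / (122 × 10³) = 0.00213 m³ = 2.13 L.

2.13 L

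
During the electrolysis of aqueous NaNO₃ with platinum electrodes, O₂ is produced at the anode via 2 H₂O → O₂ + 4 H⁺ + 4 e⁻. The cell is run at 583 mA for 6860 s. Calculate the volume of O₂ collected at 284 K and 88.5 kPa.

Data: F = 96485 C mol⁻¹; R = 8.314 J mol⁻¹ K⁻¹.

Q = I·t = 0.5830 A × 6860.0 s = 3999 C.
n(e⁻) = Q/F = 3999 / 96485 = 0.04145 mol.
4 electrons are transferred per O₂ molecule, so n(O₂) = 0.04145 / 4 = 0.01036 mol.
V = nRT/P = (0.01036 × 8.314 × 284) / (88.5 × 10³ Pa) = 2.76 × 10⁻⁴ m³ = 0.276 L.

0.276 L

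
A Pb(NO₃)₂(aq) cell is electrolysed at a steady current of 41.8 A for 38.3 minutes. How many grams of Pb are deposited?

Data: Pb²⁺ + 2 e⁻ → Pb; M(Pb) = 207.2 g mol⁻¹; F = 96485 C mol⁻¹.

Q = I·t = 41.80 A × 2298.0 s = 96060 C.
n(e⁻) = Q/F = 96060 / 96485 = 0.9956 mol.
Pb²⁺ + 2 e⁻ → Pb, so n(Pb) = n(e⁻)/2 = 0.4978 mol.
m = n·M = 0.4978 × 207.2 = 103 g.

103 g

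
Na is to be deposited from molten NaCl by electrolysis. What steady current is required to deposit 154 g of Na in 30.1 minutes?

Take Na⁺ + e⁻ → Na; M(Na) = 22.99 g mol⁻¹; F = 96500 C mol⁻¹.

n(Na) = 154 / 22.99 = 6.699 mol.
n(e⁻) = 1 × 6.699 = 6.699 mol.
Q = n(e⁻)·F = 6.699 × 96500 = 646400 C.
I = Q/t = 646400 / 1806.0 s = 358 A.

358 A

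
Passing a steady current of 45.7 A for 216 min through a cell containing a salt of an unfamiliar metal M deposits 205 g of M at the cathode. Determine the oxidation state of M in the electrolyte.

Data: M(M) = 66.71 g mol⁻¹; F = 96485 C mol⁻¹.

Q = I·t = 45.70 A × 12960 s = 592300 C, so n(e⁻) = 592300/96485 = 6.138 mol.
n(M) deposited = 205 / 66.71 = 3.073 mol.
Electrons per atom = n(e⁻)/n(M) = 6.138 / 3.073 = 2.00 ≈ 2, so the ion is M²⁺.

+2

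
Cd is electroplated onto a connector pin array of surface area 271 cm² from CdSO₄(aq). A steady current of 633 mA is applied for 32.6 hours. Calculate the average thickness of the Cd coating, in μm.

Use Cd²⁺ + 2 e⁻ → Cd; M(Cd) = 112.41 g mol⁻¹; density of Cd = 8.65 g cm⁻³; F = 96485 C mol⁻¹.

Q = I·t = 0.6330 × 117360 = 74290 C; n(e⁻) = 0.7700 mol.
n(Cd) = n(e⁻)/2 = 0.3850 mol, so m = 0.3850 × 112.41 = 43.28 g.
Volume = m/ρ = 43.28 / 8.65 = 5.003 cm³.
Thickness = V/A = 5.003 / 271 = 0.0185 cm = 185 μm.

185 μm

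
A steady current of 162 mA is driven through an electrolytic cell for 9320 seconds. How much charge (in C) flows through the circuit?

1510 C

Q = I·t = 0.1620 A × 9320.0 s = 1510 C.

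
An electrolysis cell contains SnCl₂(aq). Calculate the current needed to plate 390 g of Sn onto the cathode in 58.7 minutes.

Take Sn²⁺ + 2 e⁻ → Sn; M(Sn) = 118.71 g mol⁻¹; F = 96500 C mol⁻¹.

180 A

n(Sn) = 390 / 118.71 = 3.285 mol.
n(e⁻) = 2 × 3.285 = 6.571 mol.
Q = n(e⁻)·F = 6.571 × 96500 = 634100 C.
I = Q/t = 634100 / 3522.0 s = 180 A.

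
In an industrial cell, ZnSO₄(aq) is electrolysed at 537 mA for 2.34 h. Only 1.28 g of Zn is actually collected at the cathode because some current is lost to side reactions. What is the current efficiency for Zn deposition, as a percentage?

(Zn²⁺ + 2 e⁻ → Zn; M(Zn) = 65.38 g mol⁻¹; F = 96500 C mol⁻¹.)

Q = I·t = 0.5370 × 8424.0 = 4524 C; n(e⁻) = 4524/96500 = 0.04688 mol.
Theoretical n(Zn) = n(e⁻)/2 = 0.02344 mol, i.e. m_theo = 0.02344 × 65.38 = 1.532 g.
Efficiency = m_actual / m_theo = 1.28 / 1.532 = 83.5 %.

83.5 %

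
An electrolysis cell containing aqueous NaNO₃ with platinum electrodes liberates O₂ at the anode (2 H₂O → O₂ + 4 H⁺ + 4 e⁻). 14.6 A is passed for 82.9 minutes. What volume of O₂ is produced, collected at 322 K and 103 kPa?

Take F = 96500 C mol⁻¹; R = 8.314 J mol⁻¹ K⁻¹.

4.89 L

Q = I·t = 14.60 A × 4974.0 s = 72620 C.
n(e⁻) = Q/F = 72620 / 96500 = 0.7525 mol.
4 electrons are transferred per O₂ molecule, so n(O₂) = 0.7525 / 4 = 0.1881 mol.
V = nRT/P = (0.1881 × 8.314 × 322) / (103 × 10³ Pa) = 0.00489 m³ = 4.89 L.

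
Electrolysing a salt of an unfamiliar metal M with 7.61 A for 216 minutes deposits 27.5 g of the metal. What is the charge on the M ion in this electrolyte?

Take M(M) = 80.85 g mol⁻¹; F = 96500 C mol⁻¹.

+3

Q = I·t = 7.610 A × 12960 s = 98630 C, so n(e⁻) = 98630/96500 = 1.022 mol.
n(M) deposited = 27.5 / 80.85 = 0.3401 mol.
Electrons per atom = n(e⁻)/n(M) = 1.022 / 0.3401 = 3.00 ≈ 3, so the ion is M³⁺.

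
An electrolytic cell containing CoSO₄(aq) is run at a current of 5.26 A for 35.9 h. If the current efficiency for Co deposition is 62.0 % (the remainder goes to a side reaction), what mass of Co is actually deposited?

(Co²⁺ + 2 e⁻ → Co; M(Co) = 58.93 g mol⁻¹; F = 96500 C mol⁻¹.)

129 g

Q = I·t = 5.260 × 129240 = 679800 C.
n(e⁻) = 679800/96500 = 7.045 mol; theoretically n(Co) = 7.045/2 = 3.522 mol, m_theo = 207.6 g.
At 62.0 % efficiency, m_actual = 0.620 × 207.6 = 129 g.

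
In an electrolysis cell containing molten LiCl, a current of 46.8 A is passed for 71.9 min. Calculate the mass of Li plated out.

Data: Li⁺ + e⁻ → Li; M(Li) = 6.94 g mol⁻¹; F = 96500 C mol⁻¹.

14.5 g

Q = I·t = 46.80 A × 4314.0 s = 201900 C.
n(e⁻) = Q/F = 201900 / 96500 = 2.092 mol.
Li⁺ + e⁻ → Li, so n(Li) = n(e⁻)/1 = 2.092 mol.
m = n·M = 2.092 × 6.94 = 14.5 g.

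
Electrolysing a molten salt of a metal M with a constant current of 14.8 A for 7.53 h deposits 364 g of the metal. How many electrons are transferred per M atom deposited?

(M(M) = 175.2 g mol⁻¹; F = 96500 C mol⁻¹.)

2

Q = I·t = 14.80 A × 27108 s = 401200 C, so n(e⁻) = 401200/96500 = 4.157 mol.
n(M) deposited = 364 / 175.2 = 2.078 mol.
Electrons per atom = n(e⁻)/n(M) = 4.157 / 2.078 = 2.00 ≈ 2, so the ion is M²⁺.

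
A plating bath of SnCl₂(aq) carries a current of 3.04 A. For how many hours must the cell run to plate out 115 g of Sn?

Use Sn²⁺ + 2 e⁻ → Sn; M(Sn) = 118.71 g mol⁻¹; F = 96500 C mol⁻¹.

17.1 h

n(Sn) = m/M = 115 / 118.71 = 0.9687 mol.
Each Sn atom requires 2 electrons, so n(e⁻) = 2 × 0.9687 = 1.937 mol.
Q = n(e⁻)·F = 1.937 × 96500 = 187000 C.
t = Q/I = 187000 / 3.040 A = 61500 s = 17.1 h.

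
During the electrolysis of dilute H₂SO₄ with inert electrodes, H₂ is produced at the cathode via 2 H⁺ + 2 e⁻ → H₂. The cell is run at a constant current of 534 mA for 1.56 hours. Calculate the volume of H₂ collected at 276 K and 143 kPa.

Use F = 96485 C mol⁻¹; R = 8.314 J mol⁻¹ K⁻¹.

0.249 L

Q = I·t = 0.5340 A × 5616.0 s = 2999 C.
n(e⁻) = Q/F = 2999 / 96485 = 0.03108 mol.
2 electrons are transferred per H₂ molecule, so n(H₂) = 0.03108 / 2 = 0.01554 mol.
V = nRT/P = (0.01554 × 8.314 × 276) / (143 × 10³ Pa) = 2.49 × 10⁻⁴ m³ = 0.249 L.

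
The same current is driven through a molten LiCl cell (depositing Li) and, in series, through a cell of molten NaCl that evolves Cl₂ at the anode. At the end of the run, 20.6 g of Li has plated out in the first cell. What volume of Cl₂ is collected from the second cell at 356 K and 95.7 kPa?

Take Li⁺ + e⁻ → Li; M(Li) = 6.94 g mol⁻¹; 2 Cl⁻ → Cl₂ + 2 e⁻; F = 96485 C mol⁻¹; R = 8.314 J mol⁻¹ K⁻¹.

n(Li) = 20.6 / 6.94 = 2.968 mol, so n(e⁻) = 1 × 2.968 = 2.968 mol.
The cells are in series, so the same 2.968 mol of electrons passes through the second cell.
2 Cl⁻ → Cl₂ + 2 e⁻ — 2 mol e⁻ per mol Cl₂, so n(Cl₂) = 2.968/2 = 1.484 mol.
V = nRT/P = (1.484 × 8.314 × 356) / (95.7 × 10³) = 0.0459 m³ = 45.9 L.

45.9 L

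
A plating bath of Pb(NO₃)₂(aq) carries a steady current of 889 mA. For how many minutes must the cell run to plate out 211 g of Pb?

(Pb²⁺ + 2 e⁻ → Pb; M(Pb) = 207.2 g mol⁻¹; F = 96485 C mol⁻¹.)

3680 min

n(Pb) = m/M = 211 / 207.2 = 1.018 mol.
Each Pb atom requires 2 electrons, so n(e⁻) = 2 × 1.018 = 2.037 mol.
Q = n(e⁻)·F = 2.037 × 96485 = 196500 C.
t = Q/I = 196500 / 0.8890 A = 221000 s = 3680 min.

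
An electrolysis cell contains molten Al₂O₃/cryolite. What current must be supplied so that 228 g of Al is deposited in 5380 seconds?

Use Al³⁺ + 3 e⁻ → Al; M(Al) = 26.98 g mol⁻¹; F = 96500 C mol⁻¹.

n(Al) = 228 / 26.98 = 8.451 mol.
n(e⁻) = 3 × 8.451 = 25.35 mol.
Q = n(e⁻)·F = 25.35 × 96500 = 2446000 C.
I = Q/t = 2446000 / 5380.0 s = 455 A.

455 A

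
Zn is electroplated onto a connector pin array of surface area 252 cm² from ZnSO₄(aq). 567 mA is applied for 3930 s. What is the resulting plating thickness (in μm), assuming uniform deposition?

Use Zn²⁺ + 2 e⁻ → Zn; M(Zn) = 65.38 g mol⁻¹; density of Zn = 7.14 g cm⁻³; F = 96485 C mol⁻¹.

Q = I·t = 0.5670 × 3930.0 = 2228 C; n(e⁻) = 0.02309 mol.
n(Zn) = n(e⁻)/2 = 0.01155 mol, so m = 0.01155 × 65.38 = 0.7550 g.
Volume = m/ρ = 0.7550 / 7.14 = 0.1057 cm³.
Thickness = V/A = 0.1057 / 252 = 4.20 × 10⁻⁴ cm = 4.20 μm.

4.20 μm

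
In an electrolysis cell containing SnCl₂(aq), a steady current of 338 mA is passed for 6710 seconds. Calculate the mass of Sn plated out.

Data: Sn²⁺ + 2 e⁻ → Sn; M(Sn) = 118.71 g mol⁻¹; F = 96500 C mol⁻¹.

Q = I·t = 0.3380 A × 6710.0 s = 2268 C.
n(e⁻) = Q/F = 2268 / 96500 = 0.02350 mol.
Sn²⁺ + 2 e⁻ → Sn, so n(Sn) = n(e⁻)/2 = 0.01175 mol.
m = n·M = 0.01175 × 118.71 = 1.39 g.

1.39 g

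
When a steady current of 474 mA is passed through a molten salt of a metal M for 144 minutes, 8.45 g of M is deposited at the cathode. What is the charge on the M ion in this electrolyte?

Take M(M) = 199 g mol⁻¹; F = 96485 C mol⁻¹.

Q = I·t = 0.4740 A × 8640.0 s = 4095 C, so n(e⁻) = 4095/96485 = 0.04245 mol.
n(M) deposited = 8.45 / 199 = 0.04246 mol.
Electrons per atom = n(e⁻)/n(M) = 0.04245 / 0.04246 = 1.00 ≈ 1, so the ion is M⁺.

+1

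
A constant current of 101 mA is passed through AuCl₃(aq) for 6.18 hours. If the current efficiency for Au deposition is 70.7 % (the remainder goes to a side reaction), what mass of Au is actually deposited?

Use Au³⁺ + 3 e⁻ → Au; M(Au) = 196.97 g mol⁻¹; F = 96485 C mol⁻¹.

1.08 g

Q = I·t = 0.1010 × 22248 = 2247 C.
n(e⁻) = 2247/96485 = 0.02329 mol; theoretically n(Au) = 0.02329/3 = 0.007763 mol, m_theo = 1.529 g.
At 70.7 % efficiency, m_actual = 0.707 × 1.529 = 1.08 g.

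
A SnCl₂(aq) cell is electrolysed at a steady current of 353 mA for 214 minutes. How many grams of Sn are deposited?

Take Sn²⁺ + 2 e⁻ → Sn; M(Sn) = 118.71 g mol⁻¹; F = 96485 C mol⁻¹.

Q = I·t = 0.3530 A × 12840 s = 4533 C.
n(e⁻) = Q/F = 4533 / 96485 = 0.04698 mol.
Sn²⁺ + 2 e⁻ → Sn, so n(Sn) = n(e⁻)/2 = 0.02349 mol.
m = n·M = 0.02349 × 118.71 = 2.79 g.

2.79 g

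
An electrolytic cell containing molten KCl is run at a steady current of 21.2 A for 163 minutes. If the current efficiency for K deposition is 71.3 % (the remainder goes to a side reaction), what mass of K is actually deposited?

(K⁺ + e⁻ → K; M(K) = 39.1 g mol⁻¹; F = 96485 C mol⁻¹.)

59.9 g

Q = I·t = 21.20 × 9780.0 = 207300 C.
n(e⁻) = 207300/96485 = 2.149 mol; theoretically n(K) = 2.149/1 = 2.149 mol, m_theo = 84.02 g.
At 71.3 % efficiency, m_actual = 0.713 × 84.02 = 59.9 g.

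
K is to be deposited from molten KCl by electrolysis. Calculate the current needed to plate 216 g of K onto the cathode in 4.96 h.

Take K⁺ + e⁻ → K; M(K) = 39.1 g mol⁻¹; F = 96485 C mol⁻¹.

n(K) = 216 / 39.1 = 5.524 mol.
n(e⁻) = 1 × 5.524 = 5.524 mol.
Q = n(e⁻)·F = 5.524 × 96485 = 533000 C.
I = Q/t = 533000 / 17856 s = 29.9 A.

29.9 A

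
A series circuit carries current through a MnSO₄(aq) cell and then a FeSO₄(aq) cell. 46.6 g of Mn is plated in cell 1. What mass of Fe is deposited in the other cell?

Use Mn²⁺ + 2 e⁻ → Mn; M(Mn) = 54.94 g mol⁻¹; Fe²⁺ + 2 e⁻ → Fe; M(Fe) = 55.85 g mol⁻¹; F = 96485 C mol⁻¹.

47.4 g

n(Mn) = 46.6 / 54.94 = 0.8482 mol.
Since Mn²⁺ + 2 e⁻ → Mn, n(e⁻) passed = 2 × 0.8482 = 1.696 mol.
Cells in series carry the same charge, so the same 1.696 mol of electrons passes through cell 2.
Fe²⁺ + 2 e⁻ → Fe, so n(Fe) = 1.696 / 2 = 0.8482 mol.
m(Fe) = 0.8482 × 55.85 = 47.4 g.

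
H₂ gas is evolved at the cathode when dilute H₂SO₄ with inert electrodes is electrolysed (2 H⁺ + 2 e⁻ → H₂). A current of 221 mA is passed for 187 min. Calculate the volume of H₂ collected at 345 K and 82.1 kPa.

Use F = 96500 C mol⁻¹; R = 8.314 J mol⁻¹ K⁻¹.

0.449 L

Q = I·t = 0.2210 A × 11220 s = 2480 C.
n(e⁻) = Q/F = 2480 / 96500 = 0.02570 mol.
2 electrons are transferred per H₂ molecule, so n(H₂) = 0.02570 / 2 = 0.01285 mol.
V = nRT/P = (0.01285 × 8.314 × 345) / (82.1 × 10³ Pa) = 4.49 × 10⁻⁴ m³ = 0.449 L.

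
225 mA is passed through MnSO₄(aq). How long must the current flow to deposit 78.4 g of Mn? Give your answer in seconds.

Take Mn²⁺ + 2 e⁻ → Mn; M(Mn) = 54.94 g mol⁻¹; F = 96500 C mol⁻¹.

n(Mn) = m/M = 78.4 / 54.94 = 1.427 mol.
Each Mn atom requires 2 electrons, so n(e⁻) = 2 × 1.427 = 2.854 mol.
Q = n(e⁻)·F = 2.854 × 96500 = 275400 C.
t = Q/I = 275400 / 0.2250 A = 1224000 s.

1.22 × 10⁶ s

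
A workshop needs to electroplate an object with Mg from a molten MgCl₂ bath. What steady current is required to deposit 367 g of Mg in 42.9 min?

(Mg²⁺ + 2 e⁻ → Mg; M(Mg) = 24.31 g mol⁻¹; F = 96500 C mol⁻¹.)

n(Mg) = 367 / 24.31 = 15.10 mol.
n(e⁻) = 2 × 15.10 = 30.19 mol.
Q = n(e⁻)·F = 30.19 × 96500 = 2914000 C.
I = Q/t = 2914000 / 2574.0 s = 1130 A.

1130 A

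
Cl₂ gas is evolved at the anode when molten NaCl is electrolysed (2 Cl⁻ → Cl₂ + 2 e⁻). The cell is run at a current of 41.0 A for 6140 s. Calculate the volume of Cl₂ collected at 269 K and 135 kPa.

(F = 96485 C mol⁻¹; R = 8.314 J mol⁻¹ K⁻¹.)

Q = I·t = 41.00 A × 6140.0 s = 251700 C.
n(e⁻) = Q/F = 251700 / 96485 = 2.609 mol.
2 electrons are transferred per Cl₂ molecule, so n(Cl₂) = 2.609 / 2 = 1.305 mol.
V = nRT/P = (1.305 × 8.314 × 269) / (135 × 10³ Pa) = 0.0216 m³ = 21.6 L.

21.6 L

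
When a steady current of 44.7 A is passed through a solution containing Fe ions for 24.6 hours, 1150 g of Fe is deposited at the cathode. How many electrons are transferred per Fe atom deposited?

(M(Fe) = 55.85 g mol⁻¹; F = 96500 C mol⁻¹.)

Q = I·t = 44.70 A × 88560 s = 3959000 C, so n(e⁻) = 3959000/96500 = 41.02 mol.
n(Fe) deposited = 1150 / 55.85 = 20.59 mol.
Electrons per atom = n(e⁻)/n(Fe) = 41.02 / 20.59 = 1.99 ≈ 2, so the ion is Fe²⁺.

2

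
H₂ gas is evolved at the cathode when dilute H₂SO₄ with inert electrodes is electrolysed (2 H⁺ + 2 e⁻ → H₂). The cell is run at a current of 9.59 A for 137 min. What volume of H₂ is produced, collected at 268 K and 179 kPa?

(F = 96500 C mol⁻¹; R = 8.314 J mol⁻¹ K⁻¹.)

Q = I·t = 9.590 A × 8220.0 s = 78830 C.
n(e⁻) = Q/F = 78830 / 96500 = 0.8169 mol.
2 electrons are transferred per H₂ molecule, so n(H₂) = 0.8169 / 2 = 0.4084 mol.
V = nRT/P = (0.4084 × 8.314 × 268) / (179 × 10³ Pa) = 0.00508 m³ = 5.08 L.

5.08 L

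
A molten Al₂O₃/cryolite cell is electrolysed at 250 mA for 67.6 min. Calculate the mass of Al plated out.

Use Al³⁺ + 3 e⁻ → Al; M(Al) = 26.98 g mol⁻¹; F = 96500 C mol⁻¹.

0.0945 g

Q = I·t = 0.2500 A × 4056.0 s = 1014 C.
n(e⁻) = Q/F = 1014 / 96500 = 0.01051 mol.
Al³⁺ + 3 e⁻ → Al, so n(Al) = n(e⁻)/3 = 0.003503 mol.
m = n·M = 0.003503 × 26.98 = 0.0945 g.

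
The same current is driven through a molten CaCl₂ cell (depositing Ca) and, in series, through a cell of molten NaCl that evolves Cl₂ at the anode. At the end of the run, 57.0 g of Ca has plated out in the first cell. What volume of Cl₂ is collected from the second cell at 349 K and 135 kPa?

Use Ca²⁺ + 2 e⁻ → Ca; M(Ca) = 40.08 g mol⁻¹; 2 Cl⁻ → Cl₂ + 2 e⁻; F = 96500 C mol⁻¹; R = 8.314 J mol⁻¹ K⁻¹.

30.6 L

n(Ca) = 57.0 / 40.08 = 1.422 mol, so n(e⁻) = 2 × 1.422 = 2.844 mol.
The cells are in series, so the same 2.844 mol of electrons passes through the second cell.
2 Cl⁻ → Cl₂ + 2 e⁻ — 2 mol e⁻ per mol Cl₂, so n(Cl₂) = 2.844/2 = 1.422 mol.
V = nRT/P = (1.422 × 8.314 × 349) / (135 × 10³) = 0.0306 m³ = 30.6 L.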